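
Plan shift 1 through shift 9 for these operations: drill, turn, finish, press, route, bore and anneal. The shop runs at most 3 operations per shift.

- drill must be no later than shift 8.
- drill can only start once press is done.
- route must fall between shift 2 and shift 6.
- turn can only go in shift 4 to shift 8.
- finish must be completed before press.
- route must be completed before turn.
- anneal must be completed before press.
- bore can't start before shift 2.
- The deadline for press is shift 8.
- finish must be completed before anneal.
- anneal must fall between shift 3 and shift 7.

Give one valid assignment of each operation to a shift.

finish=shift 1; drill=shift 5; bore=shift 2; route=shift 2; anneal=shift 3; turn=shift 4; press=shift 4

Checking: press(shift 4) before drill(shift 5); finish(shift 1) before press(shift 4); finish(shift 1) before anneal(shift 3); route(shift 2) before turn(shift 4); anneal(shift 3) before press(shift 4); drill=shift 5 in [shift 1,shift 8]; route=shift 2 in [shift 2,shift 6]; bore=shift 2 in [shift 2,shift 9]; anneal=shift 3 in [shift 3,shift 7]; press=shift 4 in [shift 1,shift 8]; turn=shift 4 in [shift 4,shift 8]; max 2 per shift (cap 3).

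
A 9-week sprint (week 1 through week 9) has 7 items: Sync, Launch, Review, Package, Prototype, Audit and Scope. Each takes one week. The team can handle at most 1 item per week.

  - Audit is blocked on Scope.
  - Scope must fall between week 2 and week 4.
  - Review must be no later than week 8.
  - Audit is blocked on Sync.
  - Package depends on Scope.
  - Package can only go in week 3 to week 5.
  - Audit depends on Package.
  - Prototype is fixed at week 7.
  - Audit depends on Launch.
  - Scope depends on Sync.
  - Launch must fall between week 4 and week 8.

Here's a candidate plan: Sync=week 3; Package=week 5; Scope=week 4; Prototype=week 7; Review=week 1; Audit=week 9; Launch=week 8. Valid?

Prototype is fixed at week 7 — holds.
Audit depends on Launch — holds.
Scope must fall between week 2 and week 4 — holds.
Audit is blocked on Scope — holds.
Launch must fall between week 4 and week 8 — holds.
Scope depends on Sync — holds.
Audit depends on Package — holds.
Package can only go in week 3 to week 5 — holds.
The team can handle at most 1 item per week — holds.
Audit is blocked on Sync — holds.
Review must be no later than week 8 — holds.
Package depends on Scope — holds.

Yes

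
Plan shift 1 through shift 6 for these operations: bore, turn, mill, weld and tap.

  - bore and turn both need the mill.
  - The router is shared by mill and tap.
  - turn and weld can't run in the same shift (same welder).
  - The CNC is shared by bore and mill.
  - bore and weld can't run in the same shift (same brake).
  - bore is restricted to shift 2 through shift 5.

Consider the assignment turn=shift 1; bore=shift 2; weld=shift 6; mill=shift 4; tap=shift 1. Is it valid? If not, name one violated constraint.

Yes, all constraints hold

bore and weld can't run in the same shift (same brake) — holds.
bore is restricted to shift 2 through shift 5 — holds.
The CNC is shared by bore and mill — holds.
The router is shared by mill and tap — holds.
turn and weld can't run in the same shift (same welder) — holds.
bore and turn both need the mill — holds.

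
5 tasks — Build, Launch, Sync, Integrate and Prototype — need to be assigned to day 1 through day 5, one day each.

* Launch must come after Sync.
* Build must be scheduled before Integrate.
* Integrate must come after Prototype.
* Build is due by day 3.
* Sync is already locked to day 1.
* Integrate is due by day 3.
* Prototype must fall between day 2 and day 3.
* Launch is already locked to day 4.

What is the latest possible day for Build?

day 2

Build's own window allows nothing later than day 3; downstream work caps Build at day 2.
Build at day 2 is achievable: Build=day 2; Launch=day 4; Prototype=day 2; Integrate=day 3; Sync=day 1.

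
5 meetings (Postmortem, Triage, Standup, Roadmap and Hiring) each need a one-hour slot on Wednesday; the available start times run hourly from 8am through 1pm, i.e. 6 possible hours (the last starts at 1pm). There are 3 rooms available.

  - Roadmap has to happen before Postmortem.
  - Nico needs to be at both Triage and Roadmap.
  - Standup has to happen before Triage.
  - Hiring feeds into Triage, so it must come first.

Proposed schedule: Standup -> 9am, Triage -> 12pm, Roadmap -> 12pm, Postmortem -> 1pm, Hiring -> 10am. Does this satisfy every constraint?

There are 3 rooms available — holds.
Hiring feeds into Triage, so it must come first — holds.
Standup has to happen before Triage — holds.
Roadmap has to happen before Postmortem — holds.
Nico needs to be at both Triage and Roadmap — violated.

No — it violates: Nico needs to be at both Triage and Roadmap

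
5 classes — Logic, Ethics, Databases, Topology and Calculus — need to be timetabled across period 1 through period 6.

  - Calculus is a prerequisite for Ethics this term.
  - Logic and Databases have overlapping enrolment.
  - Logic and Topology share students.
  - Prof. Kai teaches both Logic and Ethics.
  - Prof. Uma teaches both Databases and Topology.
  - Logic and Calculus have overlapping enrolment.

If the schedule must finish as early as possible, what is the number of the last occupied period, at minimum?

period 3

The precedence chain requires at least 2 distinct periods.
Could 2 periods be enough, i.e. nothing placed later than period 2? No: Ethics must come after Calculus (at period 1 or later) → {period 2}; Calculus must come before Ethics (at period 2 or earlier) → {period 1}; Logic can't share with Calculus (period 1) → {period 2}; Ethics can't share with Logic (period 2) → nothing is left.
So 2 periods is not enough.
3 works (last occupied period: period 3): for example Logic -> period 3; Ethics -> period 2; Topology -> period 2; Calculus -> period 1; Databases -> period 1.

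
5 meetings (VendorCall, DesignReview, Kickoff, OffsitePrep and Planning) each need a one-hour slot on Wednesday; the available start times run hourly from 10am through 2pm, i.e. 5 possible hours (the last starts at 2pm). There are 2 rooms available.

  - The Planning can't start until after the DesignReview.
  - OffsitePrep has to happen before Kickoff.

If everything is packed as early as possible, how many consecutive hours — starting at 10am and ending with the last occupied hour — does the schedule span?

3

The precedence chain requires at least 2 distinct hours.
With at most 2 per hour and 5 meetings, at least 3 hours are needed.
3 works (last occupied hour: 12pm): for example Kickoff -> 11am; OffsitePrep -> 10am; VendorCall -> 12pm; Planning -> 11am; DesignReview -> 10am.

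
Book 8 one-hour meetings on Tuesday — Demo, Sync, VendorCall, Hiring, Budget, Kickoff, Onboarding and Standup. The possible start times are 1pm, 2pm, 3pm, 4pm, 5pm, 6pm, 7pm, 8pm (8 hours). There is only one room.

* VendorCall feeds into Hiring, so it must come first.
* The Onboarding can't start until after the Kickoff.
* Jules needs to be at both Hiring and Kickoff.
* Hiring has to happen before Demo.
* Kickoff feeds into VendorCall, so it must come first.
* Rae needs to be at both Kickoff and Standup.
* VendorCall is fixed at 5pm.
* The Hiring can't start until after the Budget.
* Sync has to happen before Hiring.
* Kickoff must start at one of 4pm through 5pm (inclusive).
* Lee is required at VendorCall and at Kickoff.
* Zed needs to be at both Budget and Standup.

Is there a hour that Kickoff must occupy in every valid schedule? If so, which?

4pm

Kickoff's window is 4pm–5pm.
VendorCall is fixed at 5pm, and Kickoff can't share a hour with VendorCall.
So Kickoff must be 4pm.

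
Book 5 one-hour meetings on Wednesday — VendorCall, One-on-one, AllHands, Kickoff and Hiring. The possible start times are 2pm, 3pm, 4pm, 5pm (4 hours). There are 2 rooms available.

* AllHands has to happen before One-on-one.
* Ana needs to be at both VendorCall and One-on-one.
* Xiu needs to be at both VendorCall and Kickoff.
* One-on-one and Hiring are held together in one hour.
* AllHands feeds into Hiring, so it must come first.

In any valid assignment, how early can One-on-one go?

Precedence pushes One-on-one to at least 3pm.
One-on-one at 3pm is achievable: Kickoff=4pm, VendorCall=2pm, One-on-one=3pm, Hiring=3pm, AllHands=2pm.

3pm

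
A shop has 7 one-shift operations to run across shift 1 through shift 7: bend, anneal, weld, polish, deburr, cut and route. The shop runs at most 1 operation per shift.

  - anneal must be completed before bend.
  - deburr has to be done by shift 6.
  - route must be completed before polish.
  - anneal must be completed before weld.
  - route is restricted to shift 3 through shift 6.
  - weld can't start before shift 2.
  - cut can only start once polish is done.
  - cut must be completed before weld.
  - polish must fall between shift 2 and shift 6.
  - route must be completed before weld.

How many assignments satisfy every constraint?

Splitting on anneal: it can be shift 1 (9), shift 2 (5). Listing each branch's schedules as (bend, weld, polish, deburr, cut, route) by shift number:
anneal=shift 1: (2,7,4,5,6,3) (2,7,4,6,5,3) (2,7,5,3,6,4) (2,7,5,4,6,3) (3,7,5,2,6,4) (4,7,5,2,6,3) (5,7,4,2,6,3) (6,7,4,2,5,3) (7,6,4,2,5,3) — 9.
anneal=shift 2: (3,7,5,1,6,4) (4,7,5,1,6,3) (5,7,4,1,6,3) (6,7,4,1,5,3) (7,6,4,1,5,3) — 5.
Summing: 9 + 5 = 14.

14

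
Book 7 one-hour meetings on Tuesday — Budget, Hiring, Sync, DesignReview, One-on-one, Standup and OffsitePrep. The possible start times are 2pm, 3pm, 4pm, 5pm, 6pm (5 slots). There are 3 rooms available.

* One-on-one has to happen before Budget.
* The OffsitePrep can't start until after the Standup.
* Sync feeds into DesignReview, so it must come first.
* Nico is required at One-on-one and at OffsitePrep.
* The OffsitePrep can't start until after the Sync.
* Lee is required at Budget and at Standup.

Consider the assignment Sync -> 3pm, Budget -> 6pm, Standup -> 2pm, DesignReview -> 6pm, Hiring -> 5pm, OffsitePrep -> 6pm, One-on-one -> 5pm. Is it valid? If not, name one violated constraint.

Yes

Lee is required at Budget and at Standup — holds.
The OffsitePrep can't start until after the Standup — holds.
One-on-one has to happen before Budget — holds.
Nico is required at One-on-one and at OffsitePrep — holds.
Sync feeds into DesignReview, so it must come first — holds.
The OffsitePrep can't start until after the Sync — holds.
There are 3 rooms available — holds.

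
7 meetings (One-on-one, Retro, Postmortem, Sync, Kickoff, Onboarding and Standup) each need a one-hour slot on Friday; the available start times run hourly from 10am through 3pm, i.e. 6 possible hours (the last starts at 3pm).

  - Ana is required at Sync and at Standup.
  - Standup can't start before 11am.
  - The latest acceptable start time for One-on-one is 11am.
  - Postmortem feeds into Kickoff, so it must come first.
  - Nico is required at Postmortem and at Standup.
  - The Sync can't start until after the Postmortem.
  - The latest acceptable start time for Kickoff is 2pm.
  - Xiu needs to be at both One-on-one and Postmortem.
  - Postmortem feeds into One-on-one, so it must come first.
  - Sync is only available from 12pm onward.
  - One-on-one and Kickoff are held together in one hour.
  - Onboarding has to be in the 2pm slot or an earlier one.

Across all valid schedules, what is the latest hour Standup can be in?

3pm

Standup is available from 11am.
Standup at 3pm is achievable: Onboarding=10am, Retro=10am, Standup=3pm, Sync=12pm, Postmortem=10am, Kickoff=11am, One-on-one=11am.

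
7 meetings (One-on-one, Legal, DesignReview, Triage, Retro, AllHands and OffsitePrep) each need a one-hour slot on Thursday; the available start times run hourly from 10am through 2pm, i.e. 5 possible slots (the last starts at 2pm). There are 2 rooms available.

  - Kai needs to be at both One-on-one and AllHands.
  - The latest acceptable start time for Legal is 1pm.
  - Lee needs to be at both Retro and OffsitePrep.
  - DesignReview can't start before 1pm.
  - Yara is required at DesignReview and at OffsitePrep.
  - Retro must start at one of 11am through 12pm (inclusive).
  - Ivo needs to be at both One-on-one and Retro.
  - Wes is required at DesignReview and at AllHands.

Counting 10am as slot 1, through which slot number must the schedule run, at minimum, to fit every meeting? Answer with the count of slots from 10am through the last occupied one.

4 slots

With at most 2 per slot and 7 meetings, at least 4 slots are needed.
DesignReview can't be placed before 1pm — that is slot 4 counting from 10am — so the schedule must run through at least 4 slots.
4 works (last occupied slot: 1pm): for example Legal=10am, OffsitePrep=12pm, Triage=11am, Retro=11am, AllHands=12pm, One-on-one=10am, DesignReview=1pm.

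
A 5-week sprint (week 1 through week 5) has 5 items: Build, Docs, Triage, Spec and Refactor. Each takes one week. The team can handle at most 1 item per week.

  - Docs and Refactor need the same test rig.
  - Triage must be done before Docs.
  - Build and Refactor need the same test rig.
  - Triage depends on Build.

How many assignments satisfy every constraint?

20

Splitting on Build: it can be week 1 (12), week 2 (6), week 3 (2). Listing each branch's schedules as (Docs, Triage, Spec, Refactor) by week number:
Build=week 1: (3,2,4,5) (3,2,5,4) (4,2,3,5) (4,2,5,3) (4,3,2,5) (4,3,5,2) (5,2,3,4) (5,2,4,3) (5,3,2,4) (5,3,4,2) (5,4,2,3) (5,4,3,2) — 12.
Build=week 2: (4,3,1,5) (4,3,5,1) (5,3,1,4) (5,3,4,1) (5,4,1,3) (5,4,3,1) — 6.
Build=week 3: (5,4,1,2) (5,4,2,1) — 2.
Summing: 12 + 6 + 2 = 20.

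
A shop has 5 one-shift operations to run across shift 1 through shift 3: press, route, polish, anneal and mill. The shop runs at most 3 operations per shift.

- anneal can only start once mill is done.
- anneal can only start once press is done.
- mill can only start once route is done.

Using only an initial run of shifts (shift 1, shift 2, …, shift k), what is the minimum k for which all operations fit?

The precedence chain requires at least 3 distinct shifts.
With at most 3 per shift and 5 operations, at least 2 shifts are needed.
3 works (last occupied shift: shift 3): for example polish in shift 1; route in shift 1; press in shift 1; anneal in shift 3; mill in shift 2.

3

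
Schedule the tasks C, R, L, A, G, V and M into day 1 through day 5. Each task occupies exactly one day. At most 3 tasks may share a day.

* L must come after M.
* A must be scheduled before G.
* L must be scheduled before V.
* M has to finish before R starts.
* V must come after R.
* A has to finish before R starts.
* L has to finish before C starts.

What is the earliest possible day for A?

day 1

Downstream work caps A at day 3.
A at day 1 is achievable: L in day 2; M in day 1; R in day 2; A in day 1; C in day 3; V in day 3; G in day 2.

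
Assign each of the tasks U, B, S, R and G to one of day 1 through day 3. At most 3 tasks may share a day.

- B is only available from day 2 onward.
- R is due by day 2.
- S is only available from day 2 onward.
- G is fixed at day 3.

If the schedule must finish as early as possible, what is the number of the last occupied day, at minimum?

3

With at most 3 per day and 5 tasks, at least 2 days are needed.
G can't be placed before day 3, so the schedule must run through at least day 3.
3 works (last occupied day: day 3): for example S -> day 2; R -> day 1; G -> day 3; B -> day 2; U -> day 1.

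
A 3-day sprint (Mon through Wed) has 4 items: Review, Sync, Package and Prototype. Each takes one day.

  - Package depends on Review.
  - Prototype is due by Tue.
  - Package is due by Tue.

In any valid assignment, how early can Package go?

Tue

Precedence pushes Package to at least Tue; Package's own window allows nothing later than Tue.
Package at Tue is achievable: Sync=Mon, Review=Mon, Package=Tue, Prototype=Mon.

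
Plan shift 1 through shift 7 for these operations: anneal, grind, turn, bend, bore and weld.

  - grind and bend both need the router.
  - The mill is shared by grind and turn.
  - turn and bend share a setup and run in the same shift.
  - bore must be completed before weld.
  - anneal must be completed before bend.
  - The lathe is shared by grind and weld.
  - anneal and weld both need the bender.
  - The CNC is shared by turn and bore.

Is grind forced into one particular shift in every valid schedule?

grind can be shift 1 (e.g. grind=shift 1; bore=shift 1; anneal=shift 1; bend=shift 2; turn=shift 2; weld=shift 2) or shift 2 (e.g. bend=shift 3, bore=shift 1, anneal=shift 1, turn=shift 3, weld=shift 3, grind=shift 2).

No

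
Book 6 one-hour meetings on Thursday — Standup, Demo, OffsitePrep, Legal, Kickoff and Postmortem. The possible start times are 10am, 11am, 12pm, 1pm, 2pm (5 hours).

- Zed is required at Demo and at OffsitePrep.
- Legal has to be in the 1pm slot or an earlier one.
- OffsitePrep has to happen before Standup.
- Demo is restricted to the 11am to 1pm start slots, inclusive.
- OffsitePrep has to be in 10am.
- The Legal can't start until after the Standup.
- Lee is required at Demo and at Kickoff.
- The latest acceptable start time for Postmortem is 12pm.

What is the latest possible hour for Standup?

12pm

Precedence pushes Standup to at least 11am; downstream work caps Standup at 12pm.
Standup at 12pm is achievable: OffsitePrep=10am, Kickoff=10am, Demo=11am, Standup=12pm, Postmortem=10am, Legal=1pm.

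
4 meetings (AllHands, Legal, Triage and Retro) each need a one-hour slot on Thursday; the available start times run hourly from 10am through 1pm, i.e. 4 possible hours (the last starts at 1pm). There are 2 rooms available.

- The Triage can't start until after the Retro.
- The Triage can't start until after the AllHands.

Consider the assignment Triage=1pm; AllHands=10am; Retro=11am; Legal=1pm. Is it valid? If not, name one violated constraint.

Yes, all constraints hold

The Triage can't start until after the Retro — holds.
There are 2 rooms available — holds.
The Triage can't start until after the AllHands — holds.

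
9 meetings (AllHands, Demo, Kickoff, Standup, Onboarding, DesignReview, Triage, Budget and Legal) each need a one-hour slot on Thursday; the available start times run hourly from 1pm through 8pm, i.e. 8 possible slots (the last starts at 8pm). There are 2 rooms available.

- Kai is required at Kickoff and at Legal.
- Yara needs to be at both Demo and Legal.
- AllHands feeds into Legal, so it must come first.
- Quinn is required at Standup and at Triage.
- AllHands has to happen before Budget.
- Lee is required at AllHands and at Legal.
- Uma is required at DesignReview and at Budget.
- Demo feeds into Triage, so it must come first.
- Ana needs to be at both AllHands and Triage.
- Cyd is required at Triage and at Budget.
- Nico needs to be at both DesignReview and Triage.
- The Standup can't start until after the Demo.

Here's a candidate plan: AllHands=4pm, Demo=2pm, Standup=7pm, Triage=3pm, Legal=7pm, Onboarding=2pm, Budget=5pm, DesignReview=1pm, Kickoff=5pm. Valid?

Yara needs to be at both Demo and Legal — holds.
Kai is required at Kickoff and at Legal — holds.
AllHands feeds into Legal, so it must come first — holds.
Uma is required at DesignReview and at Budget — holds.
Nico needs to be at both DesignReview and Triage — holds.
AllHands has to happen before Budget — holds.
There are 2 rooms available — holds.
Quinn is required at Standup and at Triage — holds.
Demo feeds into Triage, so it must come first — holds.
Ana needs to be at both AllHands and Triage — holds.
The Standup can't start until after the Demo — holds.
Cyd is required at Triage and at Budget — holds.
Lee is required at AllHands and at Legal — holds.

Valid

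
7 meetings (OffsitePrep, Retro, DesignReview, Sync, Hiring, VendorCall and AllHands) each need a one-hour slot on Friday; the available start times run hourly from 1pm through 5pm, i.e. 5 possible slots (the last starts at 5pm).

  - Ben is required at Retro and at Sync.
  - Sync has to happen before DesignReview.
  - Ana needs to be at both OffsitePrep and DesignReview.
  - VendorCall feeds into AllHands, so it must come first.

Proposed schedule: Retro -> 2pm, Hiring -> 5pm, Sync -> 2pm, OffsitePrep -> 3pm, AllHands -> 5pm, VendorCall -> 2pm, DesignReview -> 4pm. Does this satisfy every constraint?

Sync has to happen before DesignReview — holds.
Ben is required at Retro and at Sync — violated.
Ana needs to be at both OffsitePrep and DesignReview — holds.
VendorCall feeds into AllHands, so it must come first — holds.

No. Ben is required at Retro and at Sync is not satisfied.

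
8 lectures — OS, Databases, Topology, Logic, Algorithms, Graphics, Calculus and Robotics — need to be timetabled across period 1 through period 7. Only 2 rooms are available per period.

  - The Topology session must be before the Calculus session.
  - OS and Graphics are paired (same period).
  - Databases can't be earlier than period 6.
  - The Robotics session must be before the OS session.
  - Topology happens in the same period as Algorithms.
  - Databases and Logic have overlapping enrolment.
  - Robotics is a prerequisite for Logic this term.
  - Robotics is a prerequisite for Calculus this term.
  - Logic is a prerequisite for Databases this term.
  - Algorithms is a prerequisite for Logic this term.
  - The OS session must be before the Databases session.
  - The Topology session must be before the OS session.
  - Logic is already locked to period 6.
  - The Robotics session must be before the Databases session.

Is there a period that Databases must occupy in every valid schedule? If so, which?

period 7

Databases's window is period 6–period 7.
Logic is fixed at period 6, and Databases can't share a period with Logic.
So Databases must be period 7.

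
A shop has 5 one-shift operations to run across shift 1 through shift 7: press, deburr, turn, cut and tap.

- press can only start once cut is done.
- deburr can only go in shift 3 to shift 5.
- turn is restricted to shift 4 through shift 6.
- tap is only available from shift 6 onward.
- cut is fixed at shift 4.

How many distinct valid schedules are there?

Splitting on press: it can be shift 5 (18), shift 6 (18), shift 7 (18). Listing each branch's schedules as (deburr, turn, cut, tap) by shift number:
press=shift 5: (3,4,4,6) (3,4,4,7) (3,5,4,6) (3,5,4,7) (3,6,4,6) (3,6,4,7) (4,4,4,6) (4,4,4,7) (4,5,4,6) (4,5,4,7) (4,6,4,6) (4,6,4,7) (5,4,4,6) (5,4,4,7) (5,5,4,6) (5,5,4,7) (5,6,4,6) (5,6,4,7) — 18.
press=shift 6: (3,4,4,6) (3,4,4,7) (3,5,4,6) (3,5,4,7) (3,6,4,6) (3,6,4,7) (4,4,4,6) (4,4,4,7) (4,5,4,6) (4,5,4,7) (4,6,4,6) (4,6,4,7) (5,4,4,6) (5,4,4,7) (5,5,4,6) (5,5,4,7) (5,6,4,6) (5,6,4,7) — 18.
press=shift 7: (3,4,4,6) (3,4,4,7) (3,5,4,6) (3,5,4,7) (3,6,4,6) (3,6,4,7) (4,4,4,6) (4,4,4,7) (4,5,4,6) (4,5,4,7) (4,6,4,6) (4,6,4,7) (5,4,4,6) (5,4,4,7) (5,5,4,6) (5,5,4,7) (5,6,4,6) (5,6,4,7) — 18.
Summing: 18 + 18 + 18 = 54.

54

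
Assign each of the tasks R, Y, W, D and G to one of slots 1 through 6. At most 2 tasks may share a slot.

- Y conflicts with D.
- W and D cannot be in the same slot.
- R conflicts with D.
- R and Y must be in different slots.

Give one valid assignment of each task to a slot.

Y in 2; G in 2; D in 3; R in 1; W in 1

Checking: R(1) != Y(2); R(1) != D(3); Y(2) != D(3); W(1) != D(3); max 2 per slot (cap 2).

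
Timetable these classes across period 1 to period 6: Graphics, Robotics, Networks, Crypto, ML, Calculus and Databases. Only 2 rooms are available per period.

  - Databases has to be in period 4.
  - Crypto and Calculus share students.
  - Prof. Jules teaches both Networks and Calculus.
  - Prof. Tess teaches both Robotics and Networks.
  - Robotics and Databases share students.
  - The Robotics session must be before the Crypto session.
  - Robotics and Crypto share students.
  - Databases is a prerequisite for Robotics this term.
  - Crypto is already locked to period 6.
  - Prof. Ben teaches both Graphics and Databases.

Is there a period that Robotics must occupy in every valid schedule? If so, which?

period 5

Databases is fixed at period 4 and must come before Robotics, so Robotics is at least period 5.
Crypto is fixed at period 6 and must come after Robotics, so Robotics is at most period 5.
So Robotics must be period 5.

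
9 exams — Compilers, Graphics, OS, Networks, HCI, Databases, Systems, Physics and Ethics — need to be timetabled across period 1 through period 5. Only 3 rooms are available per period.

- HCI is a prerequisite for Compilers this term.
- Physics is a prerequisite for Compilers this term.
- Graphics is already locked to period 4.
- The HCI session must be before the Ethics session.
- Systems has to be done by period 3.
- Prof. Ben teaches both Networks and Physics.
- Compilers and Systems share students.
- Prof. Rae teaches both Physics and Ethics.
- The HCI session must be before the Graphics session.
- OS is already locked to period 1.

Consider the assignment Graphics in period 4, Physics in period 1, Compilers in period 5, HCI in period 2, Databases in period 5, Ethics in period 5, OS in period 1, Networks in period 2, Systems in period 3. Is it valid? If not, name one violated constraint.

Physics is a prerequisite for Compilers this term — holds.
The HCI session must be before the Ethics session — holds.
Graphics is already locked to period 4 — holds.
Prof. Rae teaches both Physics and Ethics — holds.
Prof. Ben teaches both Networks and Physics — holds.
OS is already locked to period 1 — holds.
Systems has to be done by period 3 — holds.
Only 3 rooms are available per period — holds.
Compilers and Systems share students — holds.
HCI is a prerequisite for Compilers this term — holds.
The HCI session must be before the Graphics session — holds.

Valid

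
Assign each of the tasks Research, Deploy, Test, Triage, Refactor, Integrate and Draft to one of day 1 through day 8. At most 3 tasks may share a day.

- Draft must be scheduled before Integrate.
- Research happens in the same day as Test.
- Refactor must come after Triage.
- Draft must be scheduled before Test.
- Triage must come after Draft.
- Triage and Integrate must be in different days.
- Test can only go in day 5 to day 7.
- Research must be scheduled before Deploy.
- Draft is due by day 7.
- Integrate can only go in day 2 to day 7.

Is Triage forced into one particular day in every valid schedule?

No

Triage can be day 2 (e.g. Integrate=day 3; Draft=day 1; Triage=day 2; Deploy=day 6; Research=day 5; Refactor=day 3; Test=day 5) or day 3 (e.g. Triage=day 3, Deploy=day 6, Integrate=day 2, Draft=day 1, Research=day 5, Refactor=day 4, Test=day 5).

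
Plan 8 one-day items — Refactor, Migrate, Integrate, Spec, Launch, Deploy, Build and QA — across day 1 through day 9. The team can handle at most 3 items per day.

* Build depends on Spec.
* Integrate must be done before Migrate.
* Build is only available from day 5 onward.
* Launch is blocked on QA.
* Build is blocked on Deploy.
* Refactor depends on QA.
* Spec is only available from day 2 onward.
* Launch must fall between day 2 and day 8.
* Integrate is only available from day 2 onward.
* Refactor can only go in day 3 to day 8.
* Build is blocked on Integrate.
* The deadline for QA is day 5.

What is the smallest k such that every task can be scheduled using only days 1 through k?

5 days

The precedence chain requires at least 2 distinct days.
With at most 3 per day and 8 tasks, at least 3 days are needed.
Build can't be placed before day 5, so the schedule must run through at least day 5.
5 works (last occupied day: day 5): for example Spec -> day 2; Launch -> day 2; Build -> day 5; Integrate -> day 2; Refactor -> day 3; QA -> day 1; Migrate -> day 3; Deploy -> day 1.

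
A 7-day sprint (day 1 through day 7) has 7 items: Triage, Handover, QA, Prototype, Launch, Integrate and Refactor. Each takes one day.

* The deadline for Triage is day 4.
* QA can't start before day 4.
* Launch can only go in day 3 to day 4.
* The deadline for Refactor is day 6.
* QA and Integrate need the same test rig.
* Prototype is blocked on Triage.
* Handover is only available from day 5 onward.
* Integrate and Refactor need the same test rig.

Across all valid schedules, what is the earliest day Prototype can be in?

Precedence pushes Prototype to at least day 2.
Prototype at day 2 is achievable: Triage in day 1; QA in day 4; Launch in day 3; Prototype in day 2; Handover in day 5; Refactor in day 1; Integrate in day 2.

day 2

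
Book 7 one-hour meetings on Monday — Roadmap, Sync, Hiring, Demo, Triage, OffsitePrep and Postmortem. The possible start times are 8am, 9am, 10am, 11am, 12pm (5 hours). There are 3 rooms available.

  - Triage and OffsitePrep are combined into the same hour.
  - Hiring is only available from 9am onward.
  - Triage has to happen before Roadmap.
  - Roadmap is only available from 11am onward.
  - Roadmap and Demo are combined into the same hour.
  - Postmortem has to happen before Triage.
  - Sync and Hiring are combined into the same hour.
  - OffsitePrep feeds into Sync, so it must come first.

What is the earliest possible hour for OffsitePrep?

9am

OffsitePrep must be in the same hour as Triage, which can't be before 9am, so OffsitePrep is at least 9am; downstream work caps OffsitePrep at 11am.
OffsitePrep at 9am is achievable: Triage -> 9am; Demo -> 11am; Postmortem -> 8am; OffsitePrep -> 9am; Sync -> 10am; Hiring -> 10am; Roadmap -> 11am.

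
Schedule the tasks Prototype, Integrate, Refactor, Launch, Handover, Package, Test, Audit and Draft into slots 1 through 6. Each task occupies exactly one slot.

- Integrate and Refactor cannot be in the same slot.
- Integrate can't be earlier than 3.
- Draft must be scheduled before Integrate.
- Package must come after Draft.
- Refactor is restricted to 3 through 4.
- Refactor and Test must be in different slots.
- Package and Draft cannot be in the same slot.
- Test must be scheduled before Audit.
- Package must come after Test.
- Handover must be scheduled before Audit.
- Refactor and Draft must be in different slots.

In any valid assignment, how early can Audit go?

2

Precedence pushes Audit to at least 2.
Audit at 2 is achievable: Prototype=1, Launch=1, Audit=2, Refactor=3, Test=1, Integrate=4, Handover=1, Package=2, Draft=1.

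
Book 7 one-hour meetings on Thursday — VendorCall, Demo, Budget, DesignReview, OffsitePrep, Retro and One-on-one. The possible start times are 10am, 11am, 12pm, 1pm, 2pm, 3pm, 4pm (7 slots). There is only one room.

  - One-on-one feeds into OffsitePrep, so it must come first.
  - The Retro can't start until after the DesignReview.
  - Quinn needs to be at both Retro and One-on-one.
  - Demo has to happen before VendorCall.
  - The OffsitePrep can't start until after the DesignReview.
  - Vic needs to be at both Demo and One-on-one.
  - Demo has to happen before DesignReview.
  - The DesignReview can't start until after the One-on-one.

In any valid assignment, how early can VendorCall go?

Precedence pushes VendorCall to at least 11am.
VendorCall at 11am is achievable: DesignReview=1pm, Demo=10am, Retro=3pm, Budget=4pm, OffsitePrep=2pm, VendorCall=11am, One-on-one=12pm.

11am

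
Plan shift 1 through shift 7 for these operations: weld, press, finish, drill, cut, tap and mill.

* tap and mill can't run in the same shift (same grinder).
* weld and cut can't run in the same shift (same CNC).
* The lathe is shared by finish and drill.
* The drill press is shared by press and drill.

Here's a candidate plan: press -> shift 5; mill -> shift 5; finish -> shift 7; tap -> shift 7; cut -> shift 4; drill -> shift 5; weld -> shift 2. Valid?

No — it violates: The drill press is shared by press and drill

weld and cut can't run in the same shift (same CNC) — holds.
The drill press is shared by press and drill — violated.
tap and mill can't run in the same shift (same grinder) — holds.
The lathe is shared by finish and drill — holds.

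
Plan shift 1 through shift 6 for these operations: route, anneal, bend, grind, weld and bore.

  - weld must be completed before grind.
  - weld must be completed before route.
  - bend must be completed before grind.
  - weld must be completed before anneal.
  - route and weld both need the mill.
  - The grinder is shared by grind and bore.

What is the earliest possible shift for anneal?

shift 2

Precedence pushes anneal to at least shift 2.
anneal at shift 2 is achievable: bore in shift 1; weld in shift 1; anneal in shift 2; bend in shift 1; route in shift 2; grind in shift 2.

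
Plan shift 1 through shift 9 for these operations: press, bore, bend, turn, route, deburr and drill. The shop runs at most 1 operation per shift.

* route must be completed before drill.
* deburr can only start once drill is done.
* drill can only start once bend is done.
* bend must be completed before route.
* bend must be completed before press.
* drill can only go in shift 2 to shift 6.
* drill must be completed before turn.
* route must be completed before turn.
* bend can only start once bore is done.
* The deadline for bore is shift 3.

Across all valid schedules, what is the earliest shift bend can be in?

shift 2

Precedence pushes bend to at least shift 2; downstream work caps bend at shift 4.
bend at shift 2 is achievable: deburr -> shift 7, route -> shift 3, bore -> shift 1, turn -> shift 5, bend -> shift 2, press -> shift 6, drill -> shift 4.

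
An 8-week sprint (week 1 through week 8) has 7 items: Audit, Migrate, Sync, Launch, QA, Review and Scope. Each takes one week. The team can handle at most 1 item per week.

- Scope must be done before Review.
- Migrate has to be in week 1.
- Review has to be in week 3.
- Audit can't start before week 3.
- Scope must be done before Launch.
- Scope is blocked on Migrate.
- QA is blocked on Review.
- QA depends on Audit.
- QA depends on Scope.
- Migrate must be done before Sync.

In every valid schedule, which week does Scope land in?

week 2

Migrate is fixed at week 1 and must come before Scope, so Scope is at least week 2.
Review is fixed at week 3 and must come after Scope, so Scope is at most week 2.
So Scope must be week 2.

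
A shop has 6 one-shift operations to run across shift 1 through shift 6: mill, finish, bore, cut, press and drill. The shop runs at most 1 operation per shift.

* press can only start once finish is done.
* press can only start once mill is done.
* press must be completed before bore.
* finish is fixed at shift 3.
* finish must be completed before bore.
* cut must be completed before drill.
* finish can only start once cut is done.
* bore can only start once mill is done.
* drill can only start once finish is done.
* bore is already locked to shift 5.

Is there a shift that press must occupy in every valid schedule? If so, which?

shift 4

finish is fixed at shift 3 and must come before press, so press is at least shift 4.
bore is fixed at shift 5 and must come after press, so press is at most shift 4.
So press must be shift 4.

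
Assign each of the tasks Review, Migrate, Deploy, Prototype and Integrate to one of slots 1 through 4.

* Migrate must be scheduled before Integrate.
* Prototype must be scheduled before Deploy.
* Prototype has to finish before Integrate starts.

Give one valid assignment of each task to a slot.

Deploy -> 2, Integrate -> 2, Review -> 1, Prototype -> 1, Migrate -> 1

Checking: Migrate(1) before Integrate(2); Prototype(1) before Deploy(2); Prototype(1) before Integrate(2).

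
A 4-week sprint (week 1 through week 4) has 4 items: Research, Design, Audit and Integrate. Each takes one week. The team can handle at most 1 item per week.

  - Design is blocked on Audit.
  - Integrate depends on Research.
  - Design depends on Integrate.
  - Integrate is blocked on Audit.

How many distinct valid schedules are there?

Enumerating: Research in week 2; Design in week 4; Integrate in week 3; Audit in week 1 | Design in week 4, Audit in week 2, Research in week 1, Integrate in week 3.

2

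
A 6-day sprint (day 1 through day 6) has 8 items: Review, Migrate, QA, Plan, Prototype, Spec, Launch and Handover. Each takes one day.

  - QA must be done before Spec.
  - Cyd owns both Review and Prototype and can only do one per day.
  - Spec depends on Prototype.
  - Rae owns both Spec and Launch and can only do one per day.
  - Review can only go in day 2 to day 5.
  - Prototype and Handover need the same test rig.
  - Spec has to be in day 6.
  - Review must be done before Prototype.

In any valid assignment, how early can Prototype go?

Precedence pushes Prototype to at least day 3; downstream work caps Prototype at day 5.
Prototype at day 3 is achievable: QA=day 1, Spec=day 6, Plan=day 1, Launch=day 1, Handover=day 1, Prototype=day 3, Migrate=day 1, Review=day 2.

day 3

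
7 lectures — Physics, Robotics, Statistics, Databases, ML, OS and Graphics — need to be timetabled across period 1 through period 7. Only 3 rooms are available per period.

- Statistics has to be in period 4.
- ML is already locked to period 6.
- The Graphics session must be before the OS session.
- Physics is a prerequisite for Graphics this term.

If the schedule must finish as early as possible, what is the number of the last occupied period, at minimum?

6

The precedence chain requires at least 3 distinct periods.
With at most 3 per period and 7 lectures, at least 3 periods are needed.
ML can't be placed before period 6, so the schedule must run through at least period 6.
6 works (last occupied period: period 6): for example Databases=period 1; ML=period 6; Physics=period 1; Statistics=period 4; Robotics=period 1; Graphics=period 2; OS=period 3.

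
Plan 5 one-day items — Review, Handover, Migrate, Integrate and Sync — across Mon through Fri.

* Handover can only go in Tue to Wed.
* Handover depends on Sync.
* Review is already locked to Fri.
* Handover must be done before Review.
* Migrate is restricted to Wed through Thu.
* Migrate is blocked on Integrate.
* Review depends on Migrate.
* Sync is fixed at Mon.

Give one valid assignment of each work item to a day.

Handover -> Tue, Sync -> Mon, Review -> Fri, Migrate -> Wed, Integrate -> Mon

Checking: Migrate(Wed) before Review(Fri); Sync(Mon) before Handover(Tue); Integrate(Mon) before Migrate(Wed); Handover(Tue) before Review(Fri); Handover=Tue in [Tue,Wed]; Migrate=Wed in [Wed,Thu]; Review=Fri in [Fri,Fri]; Sync=Mon in [Mon,Mon].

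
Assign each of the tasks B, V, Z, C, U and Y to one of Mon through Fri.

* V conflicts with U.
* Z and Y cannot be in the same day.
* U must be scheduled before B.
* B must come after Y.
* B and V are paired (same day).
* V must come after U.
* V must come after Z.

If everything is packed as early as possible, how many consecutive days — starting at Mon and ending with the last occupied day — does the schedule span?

The precedence chain requires at least 2 distinct days.
Could 2 days be enough, i.e. nothing placed later than Tue? No: V must come after Z (at Mon or later) → {Tue}; Z must come before V (at Tue or earlier) → {Mon}; B must come after U (at Mon or later) → {Tue}; Y must come before B (at Tue or earlier) → {Mon}; Y can't share with Z (Mon) → nothing is left.
So 2 days is not enough.
3 works (last occupied day: Wed): for example C=Mon, U=Mon, V=Wed, Y=Tue, B=Wed, Z=Mon.

3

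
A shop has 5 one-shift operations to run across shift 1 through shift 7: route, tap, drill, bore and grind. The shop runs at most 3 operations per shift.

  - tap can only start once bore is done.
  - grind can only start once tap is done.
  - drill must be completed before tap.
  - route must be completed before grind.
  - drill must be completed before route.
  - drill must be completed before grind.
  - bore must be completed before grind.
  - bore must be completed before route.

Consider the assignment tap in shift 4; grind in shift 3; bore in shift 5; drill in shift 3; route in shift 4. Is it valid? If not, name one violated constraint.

route must be completed before grind — violated.
bore must be completed before grind — violated.
grind can only start once tap is done — violated.
drill must be completed before tap — holds.
drill must be completed before grind — violated.
tap can only start once bore is done — violated.
drill must be completed before route — holds.
The shop runs at most 3 operations per shift — holds.
bore must be completed before route — violated.

No — it violates: bore must be completed before grind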